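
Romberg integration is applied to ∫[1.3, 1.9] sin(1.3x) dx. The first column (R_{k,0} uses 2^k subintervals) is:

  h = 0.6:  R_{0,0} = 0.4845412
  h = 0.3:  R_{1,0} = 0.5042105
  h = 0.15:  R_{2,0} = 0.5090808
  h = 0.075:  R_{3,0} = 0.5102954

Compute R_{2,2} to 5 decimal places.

Richardson extrapolation on the trapezoidal column (denominator 4−1=3):
R_{1,1} = 0.5042105 + (0.5042105 − 0.4845412)/3 = 0.5107669
R_{2,1} = (4·0.5090808 − 0.5042105) / 3 = 0.5107042
R_{2,2} = (16·0.5107042 − 0.5107669) / 15 = 0.5107000

0.51070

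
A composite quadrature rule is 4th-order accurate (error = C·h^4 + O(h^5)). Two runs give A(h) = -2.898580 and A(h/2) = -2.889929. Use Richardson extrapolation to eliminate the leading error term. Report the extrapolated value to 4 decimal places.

-2.8894

Extrapolated value = (16·A(h/2) − A(h)) / (16 − 1)
= (16·(-2.889929) − (-2.898580)) / 15
= -43.340284 / 15 = -2.889352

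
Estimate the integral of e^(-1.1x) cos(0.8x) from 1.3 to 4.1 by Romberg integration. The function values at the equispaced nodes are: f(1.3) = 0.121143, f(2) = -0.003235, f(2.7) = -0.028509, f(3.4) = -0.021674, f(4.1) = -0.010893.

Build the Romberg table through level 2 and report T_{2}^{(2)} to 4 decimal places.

-0.0114

T_{0}^{(0)} (trapezoid, 1 panel, h=2.8000): 0.154350
T_{1}^{(0)} (trapezoid, 2 panels, h=1.4000): 0.037262
T_{2}^{(0)} (trapezoid, 4 panels, h=0.7000): 0.001195
T_{1}^{(1)} = 0.037262 + (0.037262 − 0.154350)/3 = -0.001767
T_{2}^{(1)} = 0.001195 + (0.001195 − 0.037262)/3 = -0.010827
T_{2}^{(2)} = -0.010827 + (-0.010827 − (-0.001767))/15 = -0.011431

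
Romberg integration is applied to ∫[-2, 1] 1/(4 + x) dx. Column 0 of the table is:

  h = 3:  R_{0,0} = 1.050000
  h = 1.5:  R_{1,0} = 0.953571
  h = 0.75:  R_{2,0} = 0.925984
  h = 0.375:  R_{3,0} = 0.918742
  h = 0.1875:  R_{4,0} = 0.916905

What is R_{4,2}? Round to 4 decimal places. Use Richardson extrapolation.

0.9163

Richardson extrapolation on the trapezoidal column (denominator 4−1=3):
R_{3,1} = 0.918742 + (0.918742 − 0.925984)/3 = 0.916328
R_{4,1} = 0.916905 + (0.916905 − 0.918742)/3 = 0.916293
R_{4,2} = (16·0.916293 − 0.916328) / 15 = 0.916291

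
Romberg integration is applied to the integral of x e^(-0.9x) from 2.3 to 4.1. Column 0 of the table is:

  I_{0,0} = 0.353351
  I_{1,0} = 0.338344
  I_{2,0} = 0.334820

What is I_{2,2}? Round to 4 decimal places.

0.3337

Richardson extrapolation on the trapezoidal column (denominator 4−1=3):
I_{1,1} = (4·0.338344 − 0.353351) / 3 = 0.333342
I_{2,1} = 0.334820 + (0.334820 − 0.338344)/3 = 0.333645
I_{2,2} = (16·0.333645 − 0.333342) / 15 = 0.333665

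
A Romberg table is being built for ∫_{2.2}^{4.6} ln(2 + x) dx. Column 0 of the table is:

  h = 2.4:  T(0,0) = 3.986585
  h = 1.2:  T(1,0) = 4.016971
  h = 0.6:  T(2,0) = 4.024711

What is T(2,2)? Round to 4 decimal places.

Richardson extrapolation on the trapezoidal column (denominator 4−1=3):
T(1,1) = 4.016971 + (4.016971 − 3.986585)/3 = 4.027100
T(2,1) = 4.024711 + (4.024711 − 4.016971)/3 = 4.027291
T(2,2) = (16·4.027291 − 4.027100) / 15 = 4.027304

4.0273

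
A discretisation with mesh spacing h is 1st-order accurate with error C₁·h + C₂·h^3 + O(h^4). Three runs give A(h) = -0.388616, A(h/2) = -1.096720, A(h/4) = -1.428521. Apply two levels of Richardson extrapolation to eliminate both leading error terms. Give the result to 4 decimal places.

First eliminate the h term (factor 2^1 = 2):
  B₁ = (2·(-1.096720) − (-0.388616))/1 = -1.804824
  B₂ = (2·(-1.428521) − (-1.096720))/1 = -1.760322
Then eliminate the h^3 term (factor 2^3 = 8):
  (8·(-1.760322) − (-1.804824))/7 = -1.753965

-1.7540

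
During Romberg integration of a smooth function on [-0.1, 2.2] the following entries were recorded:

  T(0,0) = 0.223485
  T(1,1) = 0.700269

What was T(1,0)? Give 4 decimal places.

0.5811

From T(1,1) = (4·T(1,0) − T(0,0))/3, solve for T(1,0):
4·T(1,0) = 3·0.700269 + 0.223485 = 2.324292
T(1,0) = 0.581073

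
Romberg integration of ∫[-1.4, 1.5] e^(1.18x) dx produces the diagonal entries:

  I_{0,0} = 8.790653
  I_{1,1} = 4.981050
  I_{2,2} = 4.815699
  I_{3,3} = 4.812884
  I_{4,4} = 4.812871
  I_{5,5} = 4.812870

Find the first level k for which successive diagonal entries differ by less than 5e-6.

|I_{1,1} − I_{0,0}| = 3.809603 ≥ 5e-6
|I_{2,2} − I_{1,1}| = 0.165351 ≥ 5e-6
|I_{3,3} − I_{2,2}| = 0.002815 ≥ 5e-6
|I_{4,4} − I_{3,3}| = 0.000013 ≥ 5e-6
|I_{5,5} − I_{4,4}| = 0.000001 < 5e-6

k = 5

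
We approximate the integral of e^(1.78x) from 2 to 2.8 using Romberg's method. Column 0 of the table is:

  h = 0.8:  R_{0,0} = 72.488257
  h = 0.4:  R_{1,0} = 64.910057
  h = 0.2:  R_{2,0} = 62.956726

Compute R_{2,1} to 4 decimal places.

62.3056

Richardson extrapolation on the trapezoidal column (denominator 4−1=3):
R_{2,1} = 62.956726 + (62.956726 − 64.910057)/3 = 62.305616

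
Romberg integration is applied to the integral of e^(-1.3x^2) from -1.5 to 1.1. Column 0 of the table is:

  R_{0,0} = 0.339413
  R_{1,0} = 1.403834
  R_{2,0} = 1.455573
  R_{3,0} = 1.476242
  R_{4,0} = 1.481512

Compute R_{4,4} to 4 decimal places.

1.4833

Richardson extrapolation on the trapezoidal column (denominator 4−1=3):
R_{1,1} = (4·1.403834 − 0.339413) / 3 = 1.758641
R_{2,1} = 1.455573 + (1.455573 − 1.403834)/3 = 1.472819
R_{3,1} = (4·1.476242 − 1.455573) / 3 = 1.483132
R_{4,1} = (4·1.481512 − 1.476242) / 3 = 1.483269
R_{2,2} = (16·1.472819 − 1.758641) / 15 = 1.453764
R_{3,2} = (16·1.483132 − 1.472819) / 15 = 1.483820
R_{4,2} = (16·1.483269 − 1.483132) / 15 = 1.483278
R_{3,3} = (64·1.483820 − 1.453764) / 63 = 1.484297
R_{4,3} = 1.483278 + (1.483278 − 1.483820)/63 = 1.483269
R_{4,4} = (256·1.483269 − 1.484297) / 255 = 1.483265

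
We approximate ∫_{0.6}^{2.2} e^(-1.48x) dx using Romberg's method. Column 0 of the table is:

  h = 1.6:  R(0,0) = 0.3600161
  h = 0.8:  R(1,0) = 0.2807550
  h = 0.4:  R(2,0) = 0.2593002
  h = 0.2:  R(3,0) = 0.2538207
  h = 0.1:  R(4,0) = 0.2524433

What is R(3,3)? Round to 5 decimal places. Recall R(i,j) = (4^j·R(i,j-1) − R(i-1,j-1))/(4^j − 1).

0.25198

R(1,1) = 0.2807550 + (0.2807550 − 0.3600161)/3 = 0.2543346
R(2,1) = 0.2593002 + (0.2593002 − 0.2807550)/3 = 0.2521486
R(3,1) = 0.2538207 + (0.2538207 − 0.2593002)/3 = 0.2519942
R(2,2) = (16·0.2521486 − 0.2543346) / 15 = 0.2520029
R(3,2) = (16·0.2519942 − 0.2521486) / 15 = 0.2519839
R(3,3) = (64·0.2519839 − 0.2520029) / 63 = 0.2519836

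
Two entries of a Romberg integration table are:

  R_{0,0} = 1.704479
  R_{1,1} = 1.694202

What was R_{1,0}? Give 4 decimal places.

1.6968

From R_{1,1} = (4·R_{1,0} − R_{0,0})/3, solve for R_{1,0}:
4·R_{1,0} = 3·1.694202 + 1.704479 = 6.787085
R_{1,0} = 1.696771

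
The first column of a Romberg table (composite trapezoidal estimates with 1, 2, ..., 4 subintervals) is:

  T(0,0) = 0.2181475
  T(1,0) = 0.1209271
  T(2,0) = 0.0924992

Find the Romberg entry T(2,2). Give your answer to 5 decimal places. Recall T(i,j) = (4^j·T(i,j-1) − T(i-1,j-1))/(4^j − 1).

Richardson extrapolation on the trapezoidal column (denominator 4−1=3):
T(1,1) = 0.1209271 + (0.1209271 − 0.2181475)/3 = 0.0885203
T(2,1) = (4·0.0924992 − 0.1209271) / 3 = 0.0830232
T(2,2) = (16·0.0830232 − 0.0885203) / 15 = 0.0826567

0.08266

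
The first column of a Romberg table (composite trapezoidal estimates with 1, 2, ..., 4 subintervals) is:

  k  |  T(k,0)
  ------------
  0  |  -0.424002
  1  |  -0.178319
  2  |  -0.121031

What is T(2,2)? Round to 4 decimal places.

-0.1023

Richardson extrapolation on the trapezoidal column (denominator 4−1=3):
T(1,1) = -0.178319 + (-0.178319 − (-0.424002))/3 = -0.096425
T(2,1) = -0.121031 + (-0.121031 − (-0.178319))/3 = -0.101935
T(2,2) = -0.101935 + (-0.101935 − (-0.096425))/15 = -0.102302
(Column j=1 coincides with Simpson's rule on the same nodes.)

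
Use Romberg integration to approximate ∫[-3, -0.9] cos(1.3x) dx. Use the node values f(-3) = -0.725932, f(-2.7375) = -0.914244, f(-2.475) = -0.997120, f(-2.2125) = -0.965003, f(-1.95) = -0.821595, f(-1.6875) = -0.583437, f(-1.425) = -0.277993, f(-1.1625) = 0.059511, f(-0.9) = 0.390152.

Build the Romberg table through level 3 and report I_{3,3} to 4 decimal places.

-1.2373

I_{0,0} (trapezoid, 1 panel, h=2.1000): -0.352569
I_{1,0} (trapezoid, 2 panels, h=1.0500): -1.038959
I_{2,0} (trapezoid, 4 panels, h=0.5250): -1.188914
I_{3,0} (trapezoid, 8 panels, h=0.2625): -1.225290
I_{1,1} = -1.038959 + (-1.038959 − (-0.352569))/3 = -1.267756
I_{2,1} = -1.188914 + (-1.188914 − (-1.038959))/3 = -1.238899
I_{3,1} = -1.225290 + (-1.225290 − (-1.188914))/3 = -1.237415
I_{2,2} = -1.238899 + (-1.238899 − (-1.267756))/15 = -1.236975
I_{3,2} = -1.237415 + (-1.237415 − (-1.238899))/15 = -1.237316
I_{3,3} = -1.237316 + (-1.237316 − (-1.236975))/63 = -1.237321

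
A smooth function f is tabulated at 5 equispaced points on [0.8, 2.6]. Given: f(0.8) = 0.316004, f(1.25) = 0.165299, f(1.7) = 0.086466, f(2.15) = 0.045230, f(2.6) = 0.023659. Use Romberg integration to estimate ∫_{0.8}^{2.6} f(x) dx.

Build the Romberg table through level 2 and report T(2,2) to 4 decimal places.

T(0,0) (trapezoid, 1 panel, h=1.8000): 0.305697
T(1,0) (trapezoid, 2 panels, h=0.9000): 0.230668
T(2,0) (trapezoid, 4 panels, h=0.4500): 0.210072
T(1,1) = 0.230668 + (0.230668 − 0.305697)/3 = 0.205658
T(2,1) = 0.210072 + (0.210072 − 0.230668)/3 = 0.203207
T(2,2) = 0.203207 + (0.203207 − 0.205658)/15 = 0.203044

0.2030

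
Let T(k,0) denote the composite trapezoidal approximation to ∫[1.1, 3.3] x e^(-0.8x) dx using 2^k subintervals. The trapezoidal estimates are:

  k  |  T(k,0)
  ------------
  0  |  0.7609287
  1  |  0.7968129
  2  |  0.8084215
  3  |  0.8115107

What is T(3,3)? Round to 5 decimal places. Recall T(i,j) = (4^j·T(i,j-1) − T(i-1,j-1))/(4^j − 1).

Richardson extrapolation on the trapezoidal column (denominator 4−1=3):
T(1,1) = (4·0.7968129 − 0.7609287) / 3 = 0.8087743
T(2,1) = (4·0.8084215 − 0.7968129) / 3 = 0.8122910
T(3,1) = 0.8115107 + (0.8115107 − 0.8084215)/3 = 0.8125404
T(2,2) = 0.8122910 + (0.8122910 − 0.8087743)/15 = 0.8125254
T(3,2) = 0.8125404 + (0.8125404 − 0.8122910)/15 = 0.8125570
T(3,3) = 0.8125570 + (0.8125570 − 0.8125254)/63 = 0.8125575

0.81256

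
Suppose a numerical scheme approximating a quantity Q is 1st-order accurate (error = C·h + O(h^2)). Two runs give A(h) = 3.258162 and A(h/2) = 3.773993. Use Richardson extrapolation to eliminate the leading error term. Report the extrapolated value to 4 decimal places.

4.2898

The leading error scales as h; refining by a factor of 2 reduces it by 2^1 = 2.
Extrapolated value = (2·A(h/2) − A(h)) / (2 − 1)
= (2·3.773993 − 3.258162) / 1
= 4.289824 / 1 = 4.289824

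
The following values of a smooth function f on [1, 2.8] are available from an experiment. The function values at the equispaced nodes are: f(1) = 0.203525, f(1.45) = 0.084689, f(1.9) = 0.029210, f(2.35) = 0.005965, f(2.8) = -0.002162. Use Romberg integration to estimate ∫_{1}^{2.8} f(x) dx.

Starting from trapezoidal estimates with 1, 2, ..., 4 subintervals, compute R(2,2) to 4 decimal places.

0.0932

R(0,0) (trapezoid, 1 panel, h=1.8000): 0.181227
R(1,0) (trapezoid, 2 panels, h=0.9000): 0.116902
R(2,0) (trapezoid, 4 panels, h=0.4500): 0.099245
R(1,1) = 0.116902 + (0.116902 − 0.181227)/3 = 0.095460
R(2,1) = 0.099245 + (0.099245 − 0.116902)/3 = 0.093359
R(2,2) = 0.093359 + (0.093359 − 0.095460)/15 = 0.093219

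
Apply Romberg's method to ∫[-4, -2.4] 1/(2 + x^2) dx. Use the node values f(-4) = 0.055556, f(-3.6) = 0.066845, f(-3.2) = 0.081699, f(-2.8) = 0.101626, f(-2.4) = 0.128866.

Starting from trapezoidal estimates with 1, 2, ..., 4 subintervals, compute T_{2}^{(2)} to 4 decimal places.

0.1362

T_{0}^{(0)} (trapezoid, 1 panel, h=1.6000): 0.147538
T_{1}^{(0)} (trapezoid, 2 panels, h=0.8000): 0.139128
T_{2}^{(0)} (trapezoid, 4 panels, h=0.4000): 0.136952
T_{1}^{(1)} = 0.139128 + (0.139128 − 0.147538)/3 = 0.136325
T_{2}^{(1)} = 0.136952 + (0.136952 − 0.139128)/3 = 0.136227
T_{2}^{(2)} = 0.136227 + (0.136227 − 0.136325)/15 = 0.136220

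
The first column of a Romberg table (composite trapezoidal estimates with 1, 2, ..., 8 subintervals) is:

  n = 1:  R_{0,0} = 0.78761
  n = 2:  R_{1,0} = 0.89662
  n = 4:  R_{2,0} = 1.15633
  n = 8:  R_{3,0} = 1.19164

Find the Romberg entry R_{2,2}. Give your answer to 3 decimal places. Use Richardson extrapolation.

1.264

Richardson extrapolation on the trapezoidal column (denominator 4−1=3):
R_{1,1} = 0.89662 + (0.89662 − 0.78761)/3 = 0.93296
R_{2,1} = (4·1.15633 − 0.89662) / 3 = 1.24290
R_{2,2} = 1.24290 + (1.24290 − 0.93296)/15 = 1.26356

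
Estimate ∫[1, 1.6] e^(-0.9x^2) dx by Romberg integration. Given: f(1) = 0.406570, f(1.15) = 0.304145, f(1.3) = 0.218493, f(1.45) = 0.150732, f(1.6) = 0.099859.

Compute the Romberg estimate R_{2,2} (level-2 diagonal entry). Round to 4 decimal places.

0.1382

R_{0,0} (trapezoid, 1 panel, h=0.6000): 0.151929
R_{1,0} (trapezoid, 2 panels, h=0.3000): 0.141512
R_{2,0} (trapezoid, 4 panels, h=0.1500): 0.138988
R_{1,1} = 0.141512 + (0.141512 − 0.151929)/3 = 0.138040
R_{2,1} = 0.138988 + (0.138988 − 0.141512)/3 = 0.138147
R_{2,2} = 0.138147 + (0.138147 − 0.138040)/15 = 0.138154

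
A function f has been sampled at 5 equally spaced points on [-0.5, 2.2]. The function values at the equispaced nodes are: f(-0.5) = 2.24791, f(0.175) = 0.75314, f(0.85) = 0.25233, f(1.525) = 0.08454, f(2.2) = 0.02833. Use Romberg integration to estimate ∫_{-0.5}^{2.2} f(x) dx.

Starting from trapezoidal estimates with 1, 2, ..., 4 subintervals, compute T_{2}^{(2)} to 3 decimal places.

1.373

T_{0}^{(0)} (trapezoid, 1 panel, h=2.7000): 3.07292
T_{1}^{(0)} (trapezoid, 2 panels, h=1.3500): 1.87711
T_{2}^{(0)} (trapezoid, 4 panels, h=0.6750): 1.50399
T_{1}^{(1)} = 1.87711 + (1.87711 − 3.07292)/3 = 1.47851
T_{2}^{(1)} = 1.50399 + (1.50399 − 1.87711)/3 = 1.37962
T_{2}^{(2)} = 1.37962 + (1.37962 − 1.47851)/15 = 1.37303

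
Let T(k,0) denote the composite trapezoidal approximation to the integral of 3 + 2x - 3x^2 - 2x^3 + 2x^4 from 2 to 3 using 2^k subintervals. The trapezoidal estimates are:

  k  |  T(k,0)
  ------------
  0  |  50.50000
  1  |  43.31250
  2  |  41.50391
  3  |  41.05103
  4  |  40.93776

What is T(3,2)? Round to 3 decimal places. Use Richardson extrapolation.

T(2,1) = (4·41.50391 − 43.31250) / 3 = 40.90105
T(3,1) = 41.05103 + (41.05103 − 41.50391)/3 = 40.90007
T(3,2) = (16·40.90007 − 40.90105) / 15 = 40.90000

40.900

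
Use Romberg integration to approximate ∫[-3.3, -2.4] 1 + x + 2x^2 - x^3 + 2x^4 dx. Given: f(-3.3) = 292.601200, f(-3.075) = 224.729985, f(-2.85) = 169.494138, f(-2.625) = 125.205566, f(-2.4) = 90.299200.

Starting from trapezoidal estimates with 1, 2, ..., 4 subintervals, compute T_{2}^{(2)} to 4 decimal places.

T_{0}^{(0)} (trapezoid, 1 panel, h=0.9000): 172.305180
T_{1}^{(0)} (trapezoid, 2 panels, h=0.4500): 162.424952
T_{2}^{(0)} (trapezoid, 4 panels, h=0.2250): 159.947975
T_{1}^{(1)} = 162.424952 + (162.424952 − 172.305180)/3 = 159.131543
T_{2}^{(1)} = 159.947975 + (159.947975 − 162.424952)/3 = 159.122316
T_{2}^{(2)} = 159.122316 + (159.122316 − 159.131543)/15 = 159.121701

159.1217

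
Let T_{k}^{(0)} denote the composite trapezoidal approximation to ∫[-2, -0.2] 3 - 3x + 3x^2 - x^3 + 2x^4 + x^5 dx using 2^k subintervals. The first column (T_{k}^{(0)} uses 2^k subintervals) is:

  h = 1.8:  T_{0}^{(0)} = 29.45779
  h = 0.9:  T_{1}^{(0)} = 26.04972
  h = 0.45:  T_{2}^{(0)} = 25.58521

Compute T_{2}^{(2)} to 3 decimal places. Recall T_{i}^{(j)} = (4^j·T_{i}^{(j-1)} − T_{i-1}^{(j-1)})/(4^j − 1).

Richardson extrapolation on the trapezoidal column (denominator 4−1=3):
T_{1}^{(1)} = (4·26.04972 − 29.45779) / 3 = 24.91370
T_{2}^{(1)} = (4·25.58521 − 26.04972) / 3 = 25.43037
T_{2}^{(2)} = 25.43037 + (25.43037 − 24.91370)/15 = 25.46481

25.465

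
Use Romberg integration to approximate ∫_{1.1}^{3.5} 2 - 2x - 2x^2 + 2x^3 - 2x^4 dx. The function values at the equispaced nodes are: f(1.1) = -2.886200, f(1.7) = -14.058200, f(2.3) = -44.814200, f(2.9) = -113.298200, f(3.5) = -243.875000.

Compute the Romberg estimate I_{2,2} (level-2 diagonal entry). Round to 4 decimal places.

I_{0,0} (trapezoid, 1 panel, h=2.4000): -296.113440
I_{1,0} (trapezoid, 2 panels, h=1.2000): -201.833760
I_{2,0} (trapezoid, 4 panels, h=0.6000): -177.330720
I_{1,1} = -201.833760 + (-201.833760 − (-296.113440))/3 = -170.407200
I_{2,1} = -177.330720 + (-177.330720 − (-201.833760))/3 = -169.163040
I_{2,2} = -169.163040 + (-169.163040 − (-170.407200))/15 = -169.080096

-169.0801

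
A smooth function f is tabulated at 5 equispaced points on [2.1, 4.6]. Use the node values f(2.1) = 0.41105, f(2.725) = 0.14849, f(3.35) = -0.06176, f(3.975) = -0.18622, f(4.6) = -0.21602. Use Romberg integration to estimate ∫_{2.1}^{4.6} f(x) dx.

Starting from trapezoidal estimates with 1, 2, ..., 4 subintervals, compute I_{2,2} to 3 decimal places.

-0.016

I_{0,0} (trapezoid, 1 panel, h=2.5000): 0.24379
I_{1,0} (trapezoid, 2 panels, h=1.2500): 0.04469
I_{2,0} (trapezoid, 4 panels, h=0.6250): -0.00123
I_{1,1} = 0.04469 + (0.04469 − 0.24379)/3 = -0.02168
I_{2,1} = -0.00123 + (-0.00123 − 0.04469)/3 = -0.01654
I_{2,2} = -0.01654 + (-0.01654 − (-0.02168))/15 = -0.01620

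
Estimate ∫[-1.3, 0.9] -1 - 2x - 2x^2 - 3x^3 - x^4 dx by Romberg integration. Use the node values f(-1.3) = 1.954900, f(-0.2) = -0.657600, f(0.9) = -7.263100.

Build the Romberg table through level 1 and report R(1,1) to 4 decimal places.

-2.9108

R(0,0) (trapezoid, 1 panel, h=2.2000): -5.839020
R(1,0) (trapezoid, 2 panels, h=1.1000): -3.642870
R(1,1) = -3.642870 + (-3.642870 − (-5.839020))/3 = -2.910820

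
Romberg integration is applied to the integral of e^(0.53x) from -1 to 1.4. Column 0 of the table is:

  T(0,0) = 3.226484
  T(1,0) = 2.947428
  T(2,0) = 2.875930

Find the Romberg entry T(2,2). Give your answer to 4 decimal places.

2.8519

Richardson extrapolation on the trapezoidal column (denominator 4−1=3):
T(1,1) = 2.947428 + (2.947428 − 3.226484)/3 = 2.854409
T(2,1) = (4·2.875930 − 2.947428) / 3 = 2.852097
T(2,2) = (16·2.852097 − 2.854409) / 15 = 2.851943
(Column j=1 coincides with Simpson's rule on the same nodes.)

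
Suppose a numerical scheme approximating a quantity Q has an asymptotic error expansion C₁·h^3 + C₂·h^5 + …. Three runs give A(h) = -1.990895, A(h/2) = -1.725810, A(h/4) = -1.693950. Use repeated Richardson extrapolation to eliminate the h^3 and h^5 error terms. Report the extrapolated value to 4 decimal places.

-1.6894

First eliminate the h^3 term (factor 2^3 = 8):
  B₁ = (8·(-1.725810) − (-1.990895))/7 = -1.687941
  B₂ = (8·(-1.693950) − (-1.725810))/7 = -1.689399
Then eliminate the h^5 term (factor 2^5 = 32):
  (32·(-1.689399) − (-1.687941))/31 = -1.689446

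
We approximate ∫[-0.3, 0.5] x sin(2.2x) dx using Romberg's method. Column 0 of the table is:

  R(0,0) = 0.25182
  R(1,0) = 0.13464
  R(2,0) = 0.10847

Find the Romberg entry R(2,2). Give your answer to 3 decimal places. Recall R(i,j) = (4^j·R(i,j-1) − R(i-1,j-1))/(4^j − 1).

0.100

R(1,1) = 0.13464 + (0.13464 − 0.25182)/3 = 0.09558
R(2,1) = (4·0.10847 − 0.13464) / 3 = 0.09975
R(2,2) = 0.09975 + (0.09975 − 0.09558)/15 = 0.10003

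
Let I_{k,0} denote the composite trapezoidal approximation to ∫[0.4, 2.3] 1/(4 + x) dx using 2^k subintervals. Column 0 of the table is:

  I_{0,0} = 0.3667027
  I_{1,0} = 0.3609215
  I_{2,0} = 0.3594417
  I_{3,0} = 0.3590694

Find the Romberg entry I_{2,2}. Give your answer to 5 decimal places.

Richardson extrapolation on the trapezoidal column (denominator 4−1=3):
I_{1,1} = (4·0.3609215 − 0.3667027) / 3 = 0.3589944
I_{2,1} = 0.3594417 + (0.3594417 − 0.3609215)/3 = 0.3589484
I_{2,2} = (16·0.3589484 − 0.3589944) / 15 = 0.3589453

0.35895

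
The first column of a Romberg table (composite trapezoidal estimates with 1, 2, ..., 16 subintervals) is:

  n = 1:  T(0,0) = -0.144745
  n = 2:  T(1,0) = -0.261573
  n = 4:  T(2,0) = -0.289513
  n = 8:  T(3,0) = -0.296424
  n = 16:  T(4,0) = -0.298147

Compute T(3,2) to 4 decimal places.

-0.2987

Richardson extrapolation on the trapezoidal column (denominator 4−1=3):
T(2,1) = -0.289513 + (-0.289513 − (-0.261573))/3 = -0.298826
T(3,1) = -0.296424 + (-0.296424 − (-0.289513))/3 = -0.298728
T(3,2) = -0.298728 + (-0.298728 − (-0.298826))/15 = -0.298721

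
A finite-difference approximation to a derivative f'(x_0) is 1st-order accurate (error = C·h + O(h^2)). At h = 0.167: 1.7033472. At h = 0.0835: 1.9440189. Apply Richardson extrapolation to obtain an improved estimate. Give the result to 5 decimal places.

Extrapolated value = (2·A(h/2) − A(h)) / (2 − 1)
= (2·1.9440189 − 1.7033472) / 1
= 2.1846906 / 1 = 2.1846906

2.18469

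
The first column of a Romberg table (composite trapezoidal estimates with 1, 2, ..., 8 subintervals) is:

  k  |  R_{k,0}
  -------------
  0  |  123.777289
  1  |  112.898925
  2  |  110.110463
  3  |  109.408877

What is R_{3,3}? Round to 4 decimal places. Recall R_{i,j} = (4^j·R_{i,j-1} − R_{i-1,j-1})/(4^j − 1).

109.1746

Richardson extrapolation on the trapezoidal column (denominator 4−1=3):
R_{1,1} = 112.898925 + (112.898925 − 123.777289)/3 = 109.272804
R_{2,1} = 110.110463 + (110.110463 − 112.898925)/3 = 109.180976
R_{3,1} = 109.408877 + (109.408877 − 110.110463)/3 = 109.175015
R_{2,2} = 109.180976 + (109.180976 − 109.272804)/15 = 109.174854
R_{3,2} = 109.175015 + (109.175015 − 109.180976)/15 = 109.174618
R_{3,3} = 109.174618 + (109.174618 − 109.174854)/63 = 109.174614
(Column j=1 coincides with Simpson's rule on the same nodes.)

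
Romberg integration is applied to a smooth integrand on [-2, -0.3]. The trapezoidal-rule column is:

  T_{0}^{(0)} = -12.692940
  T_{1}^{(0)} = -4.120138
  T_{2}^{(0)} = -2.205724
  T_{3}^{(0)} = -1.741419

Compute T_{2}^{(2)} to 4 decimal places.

Richardson extrapolation on the trapezoidal column (denominator 4−1=3):
T_{1}^{(1)} = (4·(-4.120138) − (-12.692940)) / 3 = -1.262537
T_{2}^{(1)} = (4·(-2.205724) − (-4.120138)) / 3 = -1.567586
T_{2}^{(2)} = (16·(-1.567586) − (-1.262537)) / 15 = -1.587923

-1.5879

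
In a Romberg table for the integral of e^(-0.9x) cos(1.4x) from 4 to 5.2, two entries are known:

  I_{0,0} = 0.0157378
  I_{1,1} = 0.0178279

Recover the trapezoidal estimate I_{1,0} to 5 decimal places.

0.01731

From I_{1,1} = (4·I_{1,0} − I_{0,0})/3, solve for I_{1,0}:
4·I_{1,0} = 3·0.0178279 + 0.0157378 = 0.0692215
I_{1,0} = 0.0173054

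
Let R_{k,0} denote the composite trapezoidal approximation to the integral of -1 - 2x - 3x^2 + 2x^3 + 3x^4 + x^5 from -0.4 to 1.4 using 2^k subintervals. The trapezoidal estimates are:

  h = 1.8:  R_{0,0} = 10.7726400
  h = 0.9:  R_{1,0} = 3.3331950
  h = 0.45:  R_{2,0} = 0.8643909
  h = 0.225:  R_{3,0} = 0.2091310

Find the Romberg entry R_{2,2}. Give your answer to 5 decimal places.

-0.01267

R_{1,1} = 3.3331950 + (3.3331950 − 10.7726400)/3 = 0.8533800
R_{2,1} = (4·0.8643909 − 3.3331950) / 3 = 0.0414562
R_{2,2} = (16·0.0414562 − 0.8533800) / 15 = -0.0126721
(Column j=1 coincides with Simpson's rule on the same nodes.)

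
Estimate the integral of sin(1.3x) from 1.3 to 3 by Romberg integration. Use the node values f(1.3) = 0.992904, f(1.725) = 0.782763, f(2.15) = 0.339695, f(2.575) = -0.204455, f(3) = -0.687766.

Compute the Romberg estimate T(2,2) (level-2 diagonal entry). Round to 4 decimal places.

T(0,0) (trapezoid, 1 panel, h=1.7000): 0.259367
T(1,0) (trapezoid, 2 panels, h=0.8500): 0.418424
T(2,0) (trapezoid, 4 panels, h=0.4250): 0.454993
T(1,1) = 0.418424 + (0.418424 − 0.259367)/3 = 0.471443
T(2,1) = 0.454993 + (0.454993 − 0.418424)/3 = 0.467183
T(2,2) = 0.467183 + (0.467183 − 0.471443)/15 = 0.466899

0.4669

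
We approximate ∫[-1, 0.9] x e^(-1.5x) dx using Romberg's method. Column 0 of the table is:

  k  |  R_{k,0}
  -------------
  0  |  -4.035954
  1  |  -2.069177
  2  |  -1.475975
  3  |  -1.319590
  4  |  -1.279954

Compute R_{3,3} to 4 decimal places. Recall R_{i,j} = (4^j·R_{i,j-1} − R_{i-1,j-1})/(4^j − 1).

-1.2667

R_{1,1} = (4·(-2.069177) − (-4.035954)) / 3 = -1.413585
R_{2,1} = (4·(-1.475975) − (-2.069177)) / 3 = -1.278241
R_{3,1} = (4·(-1.319590) − (-1.475975)) / 3 = -1.267462
R_{2,2} = -1.278241 + (-1.278241 − (-1.413585))/15 = -1.269218
R_{3,2} = (16·(-1.267462) − (-1.278241)) / 15 = -1.266743
R_{3,3} = -1.266743 + (-1.266743 − (-1.269218))/63 = -1.266704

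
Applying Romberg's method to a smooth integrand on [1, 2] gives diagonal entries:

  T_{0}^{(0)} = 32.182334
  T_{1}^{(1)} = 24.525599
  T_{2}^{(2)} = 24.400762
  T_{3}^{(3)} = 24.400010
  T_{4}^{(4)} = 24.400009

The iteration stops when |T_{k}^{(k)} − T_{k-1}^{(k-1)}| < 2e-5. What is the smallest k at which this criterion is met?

k = 4

|T_{1}^{(1)} − T_{0}^{(0)}| = 7.656735 ≥ 2e-5
|T_{2}^{(2)} − T_{1}^{(1)}| = 0.124837 ≥ 2e-5
|T_{3}^{(3)} − T_{2}^{(2)}| = 0.000752 ≥ 2e-5
|T_{4}^{(4)} − T_{3}^{(3)}| = 0.000001 < 2e-5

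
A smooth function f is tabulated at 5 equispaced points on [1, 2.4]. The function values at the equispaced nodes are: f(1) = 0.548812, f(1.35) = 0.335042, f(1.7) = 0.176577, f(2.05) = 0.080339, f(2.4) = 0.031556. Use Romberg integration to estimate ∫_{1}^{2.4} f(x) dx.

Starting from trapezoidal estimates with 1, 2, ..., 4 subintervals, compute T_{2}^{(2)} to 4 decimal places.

T_{0}^{(0)} (trapezoid, 1 panel, h=1.4000): 0.406258
T_{1}^{(0)} (trapezoid, 2 panels, h=0.7000): 0.326733
T_{2}^{(0)} (trapezoid, 4 panels, h=0.3500): 0.308750
T_{1}^{(1)} = 0.326733 + (0.326733 − 0.406258)/3 = 0.300225
T_{2}^{(1)} = 0.308750 + (0.308750 − 0.326733)/3 = 0.302756
T_{2}^{(2)} = 0.302756 + (0.302756 − 0.300225)/15 = 0.302925

0.3029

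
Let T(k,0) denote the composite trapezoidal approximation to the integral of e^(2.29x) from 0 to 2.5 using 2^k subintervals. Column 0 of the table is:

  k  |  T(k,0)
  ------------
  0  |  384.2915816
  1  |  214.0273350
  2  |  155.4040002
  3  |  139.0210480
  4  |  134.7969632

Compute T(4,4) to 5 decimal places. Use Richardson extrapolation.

Richardson extrapolation on the trapezoidal column (denominator 4−1=3):
T(1,1) = (4·214.0273350 − 384.2915816) / 3 = 157.2725861
T(2,1) = 155.4040002 + (155.4040002 − 214.0273350)/3 = 135.8628886
T(3,1) = (4·139.0210480 − 155.4040002) / 3 = 133.5600639
T(4,1) = 134.7969632 + (134.7969632 − 139.0210480)/3 = 133.3889349
T(2,2) = (16·135.8628886 − 157.2725861) / 15 = 134.4355754
T(3,2) = (16·133.5600639 − 135.8628886) / 15 = 133.4065423
T(4,2) = 133.3889349 + (133.3889349 − 133.5600639)/15 = 133.3775263
T(3,3) = 133.4065423 + (133.4065423 − 134.4355754)/63 = 133.3902084
T(4,3) = 133.3775263 + (133.3775263 − 133.4065423)/63 = 133.3770657
T(4,4) = (256·133.3770657 − 133.3902084) / 255 = 133.3770142

133.37701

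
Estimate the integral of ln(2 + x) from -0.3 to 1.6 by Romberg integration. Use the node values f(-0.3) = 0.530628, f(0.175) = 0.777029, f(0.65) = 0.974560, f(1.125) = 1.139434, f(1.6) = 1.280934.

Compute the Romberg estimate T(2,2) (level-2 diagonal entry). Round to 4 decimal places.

T(0,0) (trapezoid, 1 panel, h=1.9000): 1.720984
T(1,0) (trapezoid, 2 panels, h=0.9500): 1.786324
T(2,0) (trapezoid, 4 panels, h=0.4750): 1.803482
T(1,1) = 1.786324 + (1.786324 − 1.720984)/3 = 1.808104
T(2,1) = 1.803482 + (1.803482 − 1.786324)/3 = 1.809201
T(2,2) = 1.809201 + (1.809201 − 1.808104)/15 = 1.809274

1.8093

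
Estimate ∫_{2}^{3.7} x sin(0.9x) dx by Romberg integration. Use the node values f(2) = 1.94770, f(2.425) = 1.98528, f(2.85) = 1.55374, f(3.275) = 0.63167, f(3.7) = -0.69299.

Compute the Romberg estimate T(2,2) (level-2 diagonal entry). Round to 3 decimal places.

2.100

T(0,0) (trapezoid, 1 panel, h=1.7000): 1.06650
T(1,0) (trapezoid, 2 panels, h=0.8500): 1.85393
T(2,0) (trapezoid, 4 panels, h=0.4250): 2.03917
T(1,1) = 1.85393 + (1.85393 − 1.06650)/3 = 2.11641
T(2,1) = 2.03917 + (2.03917 − 1.85393)/3 = 2.10092
T(2,2) = 2.10092 + (2.10092 − 2.11641)/15 = 2.09989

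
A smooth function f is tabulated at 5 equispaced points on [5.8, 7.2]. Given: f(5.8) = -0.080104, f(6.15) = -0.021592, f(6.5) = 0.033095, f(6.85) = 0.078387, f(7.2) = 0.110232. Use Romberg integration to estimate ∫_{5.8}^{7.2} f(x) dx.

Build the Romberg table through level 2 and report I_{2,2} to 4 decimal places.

I_{0,0} (trapezoid, 1 panel, h=1.4000): 0.021090
I_{1,0} (trapezoid, 2 panels, h=0.7000): 0.033711
I_{2,0} (trapezoid, 4 panels, h=0.3500): 0.036734
I_{1,1} = 0.033711 + (0.033711 − 0.021090)/3 = 0.037918
I_{2,1} = 0.036734 + (0.036734 − 0.033711)/3 = 0.037742
I_{2,2} = 0.037742 + (0.037742 − 0.037918)/15 = 0.037730

0.0377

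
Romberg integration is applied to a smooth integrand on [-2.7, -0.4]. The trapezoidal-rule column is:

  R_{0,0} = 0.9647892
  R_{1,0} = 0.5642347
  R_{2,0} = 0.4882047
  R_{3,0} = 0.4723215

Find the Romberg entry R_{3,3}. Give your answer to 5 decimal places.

0.46734

Richardson extrapolation on the trapezoidal column (denominator 4−1=3):
R_{1,1} = 0.5642347 + (0.5642347 − 0.9647892)/3 = 0.4307165
R_{2,1} = (4·0.4882047 − 0.5642347) / 3 = 0.4628614
R_{3,1} = (4·0.4723215 − 0.4882047) / 3 = 0.4670271
R_{2,2} = (16·0.4628614 − 0.4307165) / 15 = 0.4650044
R_{3,2} = 0.4670271 + (0.4670271 − 0.4628614)/15 = 0.4673048
R_{3,3} = 0.4673048 + (0.4673048 − 0.4650044)/63 = 0.4673413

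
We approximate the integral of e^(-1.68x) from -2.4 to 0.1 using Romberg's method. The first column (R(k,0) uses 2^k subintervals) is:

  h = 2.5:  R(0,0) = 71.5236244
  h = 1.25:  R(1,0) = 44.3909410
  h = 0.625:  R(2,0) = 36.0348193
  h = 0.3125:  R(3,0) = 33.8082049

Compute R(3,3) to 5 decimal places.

33.05288

Richardson extrapolation on the trapezoidal column (denominator 4−1=3):
R(1,1) = (4·44.3909410 − 71.5236244) / 3 = 35.3467132
R(2,1) = (4·36.0348193 − 44.3909410) / 3 = 33.2494454
R(3,1) = (4·33.8082049 − 36.0348193) / 3 = 33.0660001
R(2,2) = (16·33.2494454 − 35.3467132) / 15 = 33.1096275
R(3,2) = 33.0660001 + (33.0660001 − 33.2494454)/15 = 33.0537704
R(3,3) = (64·33.0537704 − 33.1096275) / 63 = 33.0528838
(Column j=1 coincides with Simpson's rule on the same nodes.)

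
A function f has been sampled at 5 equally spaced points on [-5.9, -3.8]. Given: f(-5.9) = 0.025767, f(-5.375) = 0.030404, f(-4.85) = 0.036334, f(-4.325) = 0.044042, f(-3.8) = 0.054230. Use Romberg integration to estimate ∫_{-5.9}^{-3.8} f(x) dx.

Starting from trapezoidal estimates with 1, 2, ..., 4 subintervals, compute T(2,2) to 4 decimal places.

T(0,0) (trapezoid, 1 panel, h=2.1000): 0.083997
T(1,0) (trapezoid, 2 panels, h=1.0500): 0.080149
T(2,0) (trapezoid, 4 panels, h=0.5250): 0.079159
T(1,1) = 0.080149 + (0.080149 − 0.083997)/3 = 0.078866
T(2,1) = 0.079159 + (0.079159 − 0.080149)/3 = 0.078829
T(2,2) = 0.078829 + (0.078829 − 0.078866)/15 = 0.078827

0.0788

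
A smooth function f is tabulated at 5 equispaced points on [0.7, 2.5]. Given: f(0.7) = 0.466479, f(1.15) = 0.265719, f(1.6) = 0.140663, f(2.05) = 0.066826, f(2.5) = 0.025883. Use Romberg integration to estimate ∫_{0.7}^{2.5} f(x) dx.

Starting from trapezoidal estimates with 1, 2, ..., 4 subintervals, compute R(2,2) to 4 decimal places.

0.3155

R(0,0) (trapezoid, 1 panel, h=1.8000): 0.443126
R(1,0) (trapezoid, 2 panels, h=0.9000): 0.348160
R(2,0) (trapezoid, 4 panels, h=0.4500): 0.323725
R(1,1) = 0.348160 + (0.348160 − 0.443126)/3 = 0.316505
R(2,1) = 0.323725 + (0.323725 − 0.348160)/3 = 0.315580
R(2,2) = 0.315580 + (0.315580 − 0.316505)/15 = 0.315518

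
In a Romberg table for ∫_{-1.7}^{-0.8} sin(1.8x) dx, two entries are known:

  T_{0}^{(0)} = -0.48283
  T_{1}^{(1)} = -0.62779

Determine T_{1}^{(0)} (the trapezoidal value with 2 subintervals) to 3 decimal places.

From T_{1}^{(1)} = (4·T_{1}^{(0)} − T_{0}^{(0)})/3, solve for T_{1}^{(0)}:
4·T_{1}^{(0)} = 3·(-0.62779) + (-0.48283) = -2.36620
T_{1}^{(0)} = -0.59155

-0.592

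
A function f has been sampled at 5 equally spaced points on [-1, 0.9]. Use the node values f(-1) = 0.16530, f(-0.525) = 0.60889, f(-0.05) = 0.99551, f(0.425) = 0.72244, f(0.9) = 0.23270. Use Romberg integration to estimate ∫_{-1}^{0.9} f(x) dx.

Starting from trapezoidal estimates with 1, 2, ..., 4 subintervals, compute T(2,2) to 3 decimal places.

1.210

T(0,0) (trapezoid, 1 panel, h=1.9000): 0.37810
T(1,0) (trapezoid, 2 panels, h=0.9500): 1.13478
T(2,0) (trapezoid, 4 panels, h=0.4750): 1.19977
T(1,1) = 1.13478 + (1.13478 − 0.37810)/3 = 1.38701
T(2,1) = 1.19977 + (1.19977 − 1.13478)/3 = 1.22143
T(2,2) = 1.22143 + (1.22143 − 1.38701)/15 = 1.21039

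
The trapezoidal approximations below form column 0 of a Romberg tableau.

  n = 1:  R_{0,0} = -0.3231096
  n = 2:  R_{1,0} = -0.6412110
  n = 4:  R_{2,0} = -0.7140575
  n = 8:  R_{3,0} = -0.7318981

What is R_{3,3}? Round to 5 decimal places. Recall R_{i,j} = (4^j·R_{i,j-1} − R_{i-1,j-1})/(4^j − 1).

Richardson extrapolation on the trapezoidal column (denominator 4−1=3):
R_{1,1} = (4·(-0.6412110) − (-0.3231096)) / 3 = -0.7472448
R_{2,1} = -0.7140575 + (-0.7140575 − (-0.6412110))/3 = -0.7383397
R_{3,1} = (4·(-0.7318981) − (-0.7140575)) / 3 = -0.7378450
R_{2,2} = (16·(-0.7383397) − (-0.7472448)) / 15 = -0.7377460
R_{3,2} = -0.7378450 + (-0.7378450 − (-0.7383397))/15 = -0.7378120
R_{3,3} = (64·(-0.7378120) − (-0.7377460)) / 63 = -0.7378130
(Column j=1 coincides with Simpson's rule on the same nodes.)

-0.73781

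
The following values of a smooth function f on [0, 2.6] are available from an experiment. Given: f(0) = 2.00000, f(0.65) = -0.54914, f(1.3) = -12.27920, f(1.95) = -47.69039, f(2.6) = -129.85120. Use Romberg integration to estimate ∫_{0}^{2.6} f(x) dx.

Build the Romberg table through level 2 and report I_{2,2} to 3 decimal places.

I_{0,0} (trapezoid, 1 panel, h=2.6000): -166.20656
I_{1,0} (trapezoid, 2 panels, h=1.3000): -99.06624
I_{2,0} (trapezoid, 4 panels, h=0.6500): -80.88881
I_{1,1} = -99.06624 + (-99.06624 − (-166.20656))/3 = -76.68613
I_{2,1} = -80.88881 + (-80.88881 − (-99.06624))/3 = -74.82967
I_{2,2} = -74.82967 + (-74.82967 − (-76.68613))/15 = -74.70591

-74.706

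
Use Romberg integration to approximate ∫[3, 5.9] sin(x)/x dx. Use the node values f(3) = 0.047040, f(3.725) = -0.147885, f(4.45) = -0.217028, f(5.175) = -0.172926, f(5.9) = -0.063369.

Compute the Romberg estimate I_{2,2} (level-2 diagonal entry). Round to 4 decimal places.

-0.4184

I_{0,0} (trapezoid, 1 panel, h=2.9000): -0.023677
I_{1,0} (trapezoid, 2 panels, h=1.4500): -0.326529
I_{2,0} (trapezoid, 4 panels, h=0.7250): -0.395853
I_{1,1} = -0.326529 + (-0.326529 − (-0.023677))/3 = -0.427480
I_{2,1} = -0.395853 + (-0.395853 − (-0.326529))/3 = -0.418961
I_{2,2} = -0.418961 + (-0.418961 − (-0.427480))/15 = -0.418393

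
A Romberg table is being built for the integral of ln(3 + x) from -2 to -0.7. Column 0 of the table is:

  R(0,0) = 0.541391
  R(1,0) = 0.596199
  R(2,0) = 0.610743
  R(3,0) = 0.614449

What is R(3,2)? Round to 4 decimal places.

R(2,1) = 0.610743 + (0.610743 − 0.596199)/3 = 0.615591
R(3,1) = (4·0.614449 − 0.610743) / 3 = 0.615684
R(3,2) = 0.615684 + (0.615684 − 0.615591)/15 = 0.615690

0.6157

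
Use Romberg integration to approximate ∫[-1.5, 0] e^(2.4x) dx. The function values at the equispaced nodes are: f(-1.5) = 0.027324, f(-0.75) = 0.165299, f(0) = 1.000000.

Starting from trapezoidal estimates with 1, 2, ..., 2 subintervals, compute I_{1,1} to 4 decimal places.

0.4221

I_{0,0} (trapezoid, 1 panel, h=1.5000): 0.770493
I_{1,0} (trapezoid, 2 panels, h=0.7500): 0.509221
I_{1,1} = 0.509221 + (0.509221 − 0.770493)/3 = 0.422130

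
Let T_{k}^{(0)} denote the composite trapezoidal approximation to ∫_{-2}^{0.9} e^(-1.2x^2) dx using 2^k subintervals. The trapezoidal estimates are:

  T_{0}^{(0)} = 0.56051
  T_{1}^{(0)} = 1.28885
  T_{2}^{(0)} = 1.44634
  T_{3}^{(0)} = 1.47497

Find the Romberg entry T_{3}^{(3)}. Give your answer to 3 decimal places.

T_{1}^{(1)} = (4·1.28885 − 0.56051) / 3 = 1.53163
T_{2}^{(1)} = (4·1.44634 − 1.28885) / 3 = 1.49884
T_{3}^{(1)} = 1.47497 + (1.47497 − 1.44634)/3 = 1.48451
T_{2}^{(2)} = 1.49884 + (1.49884 − 1.53163)/15 = 1.49665
T_{3}^{(2)} = 1.48451 + (1.48451 − 1.49884)/15 = 1.48355
T_{3}^{(3)} = 1.48355 + (1.48355 − 1.49665)/63 = 1.48334
(Column j=1 coincides with Simpson's rule on the same nodes.)

1.483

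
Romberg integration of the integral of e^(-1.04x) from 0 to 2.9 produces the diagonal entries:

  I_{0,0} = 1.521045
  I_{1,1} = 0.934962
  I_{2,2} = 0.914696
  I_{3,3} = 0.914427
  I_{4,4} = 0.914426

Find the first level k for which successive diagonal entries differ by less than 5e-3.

|I_{1,1} − I_{0,0}| = 0.586083 ≥ 5e-3
|I_{2,2} − I_{1,1}| = 0.020266 ≥ 5e-3
|I_{3,3} − I_{2,2}| = 0.000269 < 5e-3

k = 3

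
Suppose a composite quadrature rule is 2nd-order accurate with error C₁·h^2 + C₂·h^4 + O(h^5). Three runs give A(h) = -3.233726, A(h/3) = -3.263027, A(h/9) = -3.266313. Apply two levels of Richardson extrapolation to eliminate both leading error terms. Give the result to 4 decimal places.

-3.2667

First eliminate the h^2 term (factor 3^2 = 9):
  B₁ = (9·(-3.263027) − (-3.233726))/8 = -3.266690
  B₂ = (9·(-3.266313) − (-3.263027))/8 = -3.266724
Then eliminate the h^4 term (factor 3^4 = 81):
  (81·(-3.266724) − (-3.266690))/80 = -3.266724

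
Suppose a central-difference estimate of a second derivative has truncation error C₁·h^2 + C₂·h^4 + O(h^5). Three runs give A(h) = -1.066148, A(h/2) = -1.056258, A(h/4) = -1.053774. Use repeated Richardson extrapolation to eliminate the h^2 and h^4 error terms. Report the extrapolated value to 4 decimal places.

First eliminate the h^2 term (factor 2^2 = 4):
  B₁ = (4·(-1.056258) − (-1.066148))/3 = -1.052961
  B₂ = (4·(-1.053774) − (-1.056258))/3 = -1.052946
Then eliminate the h^4 term (factor 2^4 = 16):
  (16·(-1.052946) − (-1.052961))/15 = -1.052945

-1.0529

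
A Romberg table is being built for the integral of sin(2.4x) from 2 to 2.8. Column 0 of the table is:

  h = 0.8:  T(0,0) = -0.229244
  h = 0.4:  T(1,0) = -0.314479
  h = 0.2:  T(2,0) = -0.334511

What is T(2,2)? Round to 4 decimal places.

T(1,1) = -0.314479 + (-0.314479 − (-0.229244))/3 = -0.342891
T(2,1) = -0.334511 + (-0.334511 − (-0.314479))/3 = -0.341188
T(2,2) = -0.341188 + (-0.341188 − (-0.342891))/15 = -0.341074

-0.3411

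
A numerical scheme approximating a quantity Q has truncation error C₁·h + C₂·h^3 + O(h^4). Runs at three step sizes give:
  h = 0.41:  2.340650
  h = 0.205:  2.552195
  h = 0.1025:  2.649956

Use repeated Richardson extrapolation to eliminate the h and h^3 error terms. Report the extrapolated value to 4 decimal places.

First eliminate the h term (factor 2^1 = 2):
  B₁ = (2·2.552195 − 2.340650)/1 = 2.763740
  B₂ = (2·2.649956 − 2.552195)/1 = 2.747717
Then eliminate the h^3 term (factor 2^3 = 8):
  (8·2.747717 − 2.763740)/7 = 2.745428

2.7454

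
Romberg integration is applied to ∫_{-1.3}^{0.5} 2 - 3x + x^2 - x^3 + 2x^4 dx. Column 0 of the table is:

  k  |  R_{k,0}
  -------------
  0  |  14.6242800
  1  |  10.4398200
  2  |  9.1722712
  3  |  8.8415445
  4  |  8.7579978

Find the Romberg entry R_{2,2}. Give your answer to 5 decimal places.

R_{1,1} = (4·10.4398200 − 14.6242800) / 3 = 9.0450000
R_{2,1} = 9.1722712 + (9.1722712 − 10.4398200)/3 = 8.7497549
R_{2,2} = (16·8.7497549 − 9.0450000) / 15 = 8.7300719

8.73007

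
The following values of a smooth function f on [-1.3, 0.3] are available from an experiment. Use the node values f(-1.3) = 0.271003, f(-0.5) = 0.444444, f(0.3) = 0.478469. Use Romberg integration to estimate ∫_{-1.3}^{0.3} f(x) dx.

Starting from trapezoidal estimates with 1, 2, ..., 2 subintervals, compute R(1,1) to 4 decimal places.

R(0,0) (trapezoid, 1 panel, h=1.6000): 0.599578
R(1,0) (trapezoid, 2 panels, h=0.8000): 0.655344
R(1,1) = 0.655344 + (0.655344 − 0.599578)/3 = 0.673933

0.6739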